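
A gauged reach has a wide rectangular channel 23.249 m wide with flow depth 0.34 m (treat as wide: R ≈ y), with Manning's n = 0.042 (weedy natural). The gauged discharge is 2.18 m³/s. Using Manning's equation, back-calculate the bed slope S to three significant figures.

A = b·y = 23.249 × 0.34 = 7.905 m²
Wide channel: R ≈ y = 0.34 m
S = (Q·n / (1·A·R^(2/3)))² = (2.18×0.042 / (1×7.905×0.4871))² = 0.0005654

0.000565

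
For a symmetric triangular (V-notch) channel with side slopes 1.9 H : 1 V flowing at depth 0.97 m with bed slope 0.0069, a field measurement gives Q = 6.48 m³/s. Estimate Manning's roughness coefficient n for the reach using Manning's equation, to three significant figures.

A = z·y² = 1.9×0.97² = 1.788 m²
P = 2y√(1+z²) = 2×0.97×√(1+1.9²) = 4.165 m
R = A/P = 1.788/4.165 = 0.4292 m
n = (1/Q)·A·R^(2/3)·S^(1/2) = (1/6.48) × 1.788 × 0.5690 × 0.08307 = 0.01304

0.0130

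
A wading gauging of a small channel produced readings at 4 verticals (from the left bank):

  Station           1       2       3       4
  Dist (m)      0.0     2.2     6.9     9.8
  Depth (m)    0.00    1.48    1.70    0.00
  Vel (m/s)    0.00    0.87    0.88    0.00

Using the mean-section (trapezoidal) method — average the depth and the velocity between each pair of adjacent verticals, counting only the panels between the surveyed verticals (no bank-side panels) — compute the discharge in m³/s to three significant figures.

Panel 1-2: Δb = 2.2 m, d̄ = (0.00+1.48)/2 = 0.74, v̄ = (0.00+0.87)/2 = 0.435 → q = 2.2×0.74×0.435 = 0.7082 m³/s
Panel 2-3: Δb = 4.7 m, d̄ = (1.48+1.70)/2 = 1.59, v̄ = (0.87+0.88)/2 = 0.875 → q = 4.7×1.59×0.875 = 6.539 m³/s
Panel 3-4: Δb = 2.9 m, d̄ = (1.70+0.00)/2 = 0.85, v̄ = (0.88+0.00)/2 = 0.44 → q = 2.9×0.85×0.44 = 1.085 m³/s
Q = Σ q = 8.332 m³/s

8.33 m³/s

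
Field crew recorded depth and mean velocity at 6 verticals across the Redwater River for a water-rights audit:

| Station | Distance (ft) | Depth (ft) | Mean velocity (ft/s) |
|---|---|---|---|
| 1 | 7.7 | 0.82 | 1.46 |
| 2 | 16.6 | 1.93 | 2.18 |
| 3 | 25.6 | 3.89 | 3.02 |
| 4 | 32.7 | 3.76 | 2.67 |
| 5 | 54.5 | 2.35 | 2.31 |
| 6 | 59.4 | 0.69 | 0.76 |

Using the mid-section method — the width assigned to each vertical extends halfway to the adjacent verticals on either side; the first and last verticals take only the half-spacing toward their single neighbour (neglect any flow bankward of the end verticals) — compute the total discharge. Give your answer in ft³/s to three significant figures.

356 ft³/s

w_1 = (16.6 − 7.7)/2 = 4.45 ft; q_1 = 1.46 × 0.82 × 4.45 = 5.328 ft³/s
w_2 = (25.6 − 7.7)/2 = 8.95 ft; q_2 = 2.18 × 1.93 × 8.95 = 37.66 ft³/s
w_3 = (32.7 − 16.6)/2 = 8.05 ft; q_3 = 3.02 × 3.89 × 8.05 = 94.57 ft³/s
w_4 = (54.5 − 25.6)/2 = 14.45 ft; q_4 = 2.67 × 3.76 × 14.45 = 145.1 ft³/s
w_5 = (59.4 − 32.7)/2 = 13.35 ft; q_5 = 2.31 × 2.35 × 13.35 = 72.47 ft³/s
w_6 = (59.4 − 54.5)/2 = 2.45 ft; q_6 = 0.76 × 0.69 × 2.45 = 1.285 ft³/s
Q = Σ qᵢ = 356.4 ft³/s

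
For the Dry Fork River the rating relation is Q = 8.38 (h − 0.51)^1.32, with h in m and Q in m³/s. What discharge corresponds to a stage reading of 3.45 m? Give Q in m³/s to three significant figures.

Q = 8.38 × (3.45 − 0.51)^1.32 = 8.38 × 2.94^1.32 = 34.79 m³/s

34.8 m³/s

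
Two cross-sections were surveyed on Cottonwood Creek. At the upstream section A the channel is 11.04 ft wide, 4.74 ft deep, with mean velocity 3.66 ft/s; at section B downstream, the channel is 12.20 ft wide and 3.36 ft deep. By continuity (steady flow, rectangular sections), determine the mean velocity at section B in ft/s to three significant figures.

4.67 ft/s

Q = A₁V₁ = (11.04×4.74) × 3.66 = 191.5 ft³/s
A₂ = 12.20 × 3.36 = 40.99 ft²
V₂ = Q/A₂ = 191.5/40.99 = 4.672 ft/s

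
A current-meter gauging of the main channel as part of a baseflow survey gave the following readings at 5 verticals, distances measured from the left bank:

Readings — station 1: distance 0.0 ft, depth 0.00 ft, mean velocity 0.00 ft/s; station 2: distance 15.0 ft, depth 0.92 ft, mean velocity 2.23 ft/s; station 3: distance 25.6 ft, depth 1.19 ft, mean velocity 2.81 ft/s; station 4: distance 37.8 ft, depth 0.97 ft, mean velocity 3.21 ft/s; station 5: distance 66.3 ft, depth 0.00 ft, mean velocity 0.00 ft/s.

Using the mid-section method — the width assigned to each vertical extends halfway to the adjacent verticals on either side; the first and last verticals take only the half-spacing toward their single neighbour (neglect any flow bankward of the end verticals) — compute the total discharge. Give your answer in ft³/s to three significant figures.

w_2 = (25.6 − 0.0)/2 = 12.8 ft; q_2 = 2.23 × 0.92 × 12.8 = 26.26 ft³/s
w_3 = (37.8 − 15.0)/2 = 11.4 ft; q_3 = 2.81 × 1.19 × 11.4 = 38.12 ft³/s
w_4 = (66.3 − 25.6)/2 = 20.35 ft; q_4 = 3.21 × 0.97 × 20.35 = 63.36 ft³/s
Stations 1, 5 contribute zero (depth or velocity is 0).
Q = Σ qᵢ = 127.7 ft³/s

128 ft³/s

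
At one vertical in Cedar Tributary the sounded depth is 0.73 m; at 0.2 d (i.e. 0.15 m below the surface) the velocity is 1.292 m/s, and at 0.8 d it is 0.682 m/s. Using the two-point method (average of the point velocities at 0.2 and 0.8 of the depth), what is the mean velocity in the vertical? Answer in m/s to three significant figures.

0.987 m/s

v̄ = (1.292 + 0.682) / 2 = 0.9870 m/s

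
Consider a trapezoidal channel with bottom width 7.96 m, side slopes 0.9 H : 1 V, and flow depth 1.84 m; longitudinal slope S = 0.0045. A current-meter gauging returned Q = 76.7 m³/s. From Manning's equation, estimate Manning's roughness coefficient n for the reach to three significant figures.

A = (b + z·y)·y = (7.96 + 0.9×1.84)×1.84 = 17.69 m²
P = b + 2y√(1+z²) = 7.96 + 2×1.84×√(1+0.9²) = 12.91 m
R = A/P = 17.69/12.91 = 1.370 m
n = (1/Q)·A·R^(2/3)·S^(1/2) = (1/76.7) × 17.69 × 1.234 × 0.06708 = 0.01909

0.0191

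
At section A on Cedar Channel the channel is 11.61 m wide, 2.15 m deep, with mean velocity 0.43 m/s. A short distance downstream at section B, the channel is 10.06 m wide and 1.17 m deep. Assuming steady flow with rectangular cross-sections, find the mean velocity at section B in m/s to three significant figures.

0.912 m/s

Q = A₁V₁ = (11.61×2.15) × 0.43 = 10.73 m³/s
A₂ = 10.06 × 1.17 = 11.77 m²
V₂ = Q/A₂ = 10.73/11.77 = 0.9119 m/s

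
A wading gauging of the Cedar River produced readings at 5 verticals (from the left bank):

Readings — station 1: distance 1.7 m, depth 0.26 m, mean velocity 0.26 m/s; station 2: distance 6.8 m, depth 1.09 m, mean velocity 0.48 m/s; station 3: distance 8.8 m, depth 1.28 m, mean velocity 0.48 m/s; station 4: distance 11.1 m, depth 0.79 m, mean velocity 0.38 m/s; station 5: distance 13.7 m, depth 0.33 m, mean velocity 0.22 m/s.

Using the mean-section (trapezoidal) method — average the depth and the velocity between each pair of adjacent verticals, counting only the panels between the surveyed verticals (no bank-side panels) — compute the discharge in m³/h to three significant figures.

Panel 1-2: Δb = 5.1 m, d̄ = (0.26+1.09)/2 = 0.675, v̄ = (0.26+0.48)/2 = 0.37 → q = 5.1×0.675×0.37 = 1.274 m³/s
Panel 2-3: Δb = 2 m, d̄ = (1.09+1.28)/2 = 1.185, v̄ = (0.48+0.48)/2 = 0.48 → q = 2×1.185×0.48 = 1.138 m³/s
Panel 3-4: Δb = 2.3 m, d̄ = (1.28+0.79)/2 = 1.035, v̄ = (0.48+0.38)/2 = 0.43 → q = 2.3×1.035×0.43 = 1.024 m³/s
Panel 4-5: Δb = 2.6 m, d̄ = (0.79+0.33)/2 = 0.56, v̄ = (0.38+0.22)/2 = 0.3 → q = 2.6×0.56×0.3 = 0.4368 m³/s
Q = Σ q = 3.872 m³/s
= 3.872 × 3600 = 13940 m³/h

13900 m³/h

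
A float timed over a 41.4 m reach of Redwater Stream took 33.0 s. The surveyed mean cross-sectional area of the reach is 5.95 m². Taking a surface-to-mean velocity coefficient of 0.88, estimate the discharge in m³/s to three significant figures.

6.57 m³/s

v_surface = L / t̄ = 41.4 / 33 = 1.255 m/s
v_mean = 0.88 × 1.255 = 1.104 m/s
Q = A × v_mean = 5.95 × 1.104 = 6.569 m³/s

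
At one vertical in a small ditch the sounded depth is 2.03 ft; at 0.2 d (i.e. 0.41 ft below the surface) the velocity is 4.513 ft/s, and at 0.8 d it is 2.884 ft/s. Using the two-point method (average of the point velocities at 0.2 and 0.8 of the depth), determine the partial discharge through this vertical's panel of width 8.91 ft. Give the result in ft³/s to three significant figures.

v̄ = (4.513 + 2.884) / 2 = 3.699 ft/s
q = v̄ × d × w = 3.699 × 2.03 × 8.91 = 66.90 ft³/s

66.9 ft³/s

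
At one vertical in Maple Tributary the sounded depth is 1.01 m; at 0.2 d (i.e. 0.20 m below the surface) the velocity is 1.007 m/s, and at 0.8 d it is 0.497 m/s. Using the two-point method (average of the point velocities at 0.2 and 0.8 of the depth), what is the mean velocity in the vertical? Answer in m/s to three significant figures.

v̄ = (1.007 + 0.497) / 2 = 0.7520 m/s

0.752 m/s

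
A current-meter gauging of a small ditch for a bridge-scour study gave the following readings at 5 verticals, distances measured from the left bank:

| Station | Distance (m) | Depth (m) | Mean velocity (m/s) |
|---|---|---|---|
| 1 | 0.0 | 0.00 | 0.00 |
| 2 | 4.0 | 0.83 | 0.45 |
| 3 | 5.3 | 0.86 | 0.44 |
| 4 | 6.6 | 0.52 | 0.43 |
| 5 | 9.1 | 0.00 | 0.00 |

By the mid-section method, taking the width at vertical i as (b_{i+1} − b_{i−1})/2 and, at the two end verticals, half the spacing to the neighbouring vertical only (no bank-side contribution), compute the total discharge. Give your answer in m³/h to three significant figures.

w_2 = (5.3 − 0.0)/2 = 2.65 m; q_2 = 0.45 × 0.83 × 2.65 = 0.9898 m³/s
w_3 = (6.6 − 4.0)/2 = 1.3 m; q_3 = 0.44 × 0.86 × 1.3 = 0.4919 m³/s
w_4 = (9.1 − 5.3)/2 = 1.9 m; q_4 = 0.43 × 0.52 × 1.9 = 0.4248 m³/s
Stations 1, 5 contribute zero (depth or velocity is 0).
Q = Σ qᵢ = 1.907 m³/s
= 1.907 × 3600 = 6864 m³/h

6860 m³/h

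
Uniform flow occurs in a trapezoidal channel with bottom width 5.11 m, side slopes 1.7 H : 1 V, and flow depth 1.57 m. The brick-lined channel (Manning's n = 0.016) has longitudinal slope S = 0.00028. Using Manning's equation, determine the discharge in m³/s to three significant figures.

A = (b + z·y)·y = (5.11 + 1.7×1.57)×1.57 = 12.21 m²
P = b + 2y√(1+z²) = 5.11 + 2×1.57×√(1+1.7²) = 11.30 m
R = A/P = 12.21/11.30 = 1.081 m
Q = (1/n)·A·R^(2/3)·S^(1/2) = (1/0.016) × 12.21 × 1.081^(2/3) × 0.00028^(1/2) = 13.45 m³/s

13.4 m³/s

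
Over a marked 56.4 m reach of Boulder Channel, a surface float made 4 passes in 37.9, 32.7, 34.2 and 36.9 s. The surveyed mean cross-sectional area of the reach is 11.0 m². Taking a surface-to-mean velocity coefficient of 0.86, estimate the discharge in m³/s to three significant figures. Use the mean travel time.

t̄ = (37.9 + 32.7 + 34.2 + 36.9) / 4 = 35.425 s
v_surface = L / t̄ = 56.4 / 35.425 = 1.592 m/s
v_mean = 0.86 × 1.592 = 1.369 m/s
Q = A × v_mean = 11.0 × 1.369 = 15.06 m³/s

15.1 m³/s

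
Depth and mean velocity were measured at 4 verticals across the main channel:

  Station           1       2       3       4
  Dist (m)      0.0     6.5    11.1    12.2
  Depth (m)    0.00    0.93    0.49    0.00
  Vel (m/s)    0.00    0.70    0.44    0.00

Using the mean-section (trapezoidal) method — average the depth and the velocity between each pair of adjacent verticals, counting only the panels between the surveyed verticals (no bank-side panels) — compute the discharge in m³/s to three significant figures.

2.98 m³/s

Panel 1-2: Δb = 6.5 m, d̄ = (0.00+0.93)/2 = 0.465, v̄ = (0.00+0.70)/2 = 0.35 → q = 6.5×0.465×0.35 = 1.058 m³/s
Panel 2-3: Δb = 4.6 m, d̄ = (0.93+0.49)/2 = 0.71, v̄ = (0.70+0.44)/2 = 0.57 → q = 4.6×0.71×0.57 = 1.862 m³/s
Panel 3-4: Δb = 1.1 m, d̄ = (0.49+0.00)/2 = 0.245, v̄ = (0.44+0.00)/2 = 0.22 → q = 1.1×0.245×0.22 = 0.05929 m³/s
Q = Σ q = 2.979 m³/s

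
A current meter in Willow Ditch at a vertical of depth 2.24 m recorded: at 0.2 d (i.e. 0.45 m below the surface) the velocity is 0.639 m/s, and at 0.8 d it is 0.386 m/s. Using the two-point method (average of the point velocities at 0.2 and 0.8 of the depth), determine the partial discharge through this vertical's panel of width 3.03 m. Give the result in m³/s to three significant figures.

v̄ = (0.639 + 0.386) / 2 = 0.5125 m/s
q = v̄ × d × w = 0.5125 × 2.24 × 3.03 = 3.478 m³/s

3.48 m³/s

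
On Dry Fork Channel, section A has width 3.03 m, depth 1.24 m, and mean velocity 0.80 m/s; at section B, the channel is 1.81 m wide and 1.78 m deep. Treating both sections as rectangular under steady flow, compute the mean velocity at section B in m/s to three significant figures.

Q = A₁V₁ = (3.03×1.24) × 0.80 = 3.006 m³/s
A₂ = 1.81 × 1.78 = 3.222 m²
V₂ = Q/A₂ = 3.006/3.222 = 0.9329 m/s

0.933 m/s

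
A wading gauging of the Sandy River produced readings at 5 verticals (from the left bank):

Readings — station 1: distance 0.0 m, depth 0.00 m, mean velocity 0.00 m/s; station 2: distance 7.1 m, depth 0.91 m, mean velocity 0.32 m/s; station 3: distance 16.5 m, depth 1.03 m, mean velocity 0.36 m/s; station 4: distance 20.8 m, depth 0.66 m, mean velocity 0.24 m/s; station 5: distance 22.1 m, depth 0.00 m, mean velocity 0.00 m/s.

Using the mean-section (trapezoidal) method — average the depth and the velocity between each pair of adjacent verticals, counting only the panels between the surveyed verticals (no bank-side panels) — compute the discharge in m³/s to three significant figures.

4.76 m³/s

Panel 1-2: Δb = 7.1 m, d̄ = (0.00+0.91)/2 = 0.455, v̄ = (0.00+0.32)/2 = 0.16 → q = 7.1×0.455×0.16 = 0.5169 m³/s
Panel 2-3: Δb = 9.4 m, d̄ = (0.91+1.03)/2 = 0.97, v̄ = (0.32+0.36)/2 = 0.34 → q = 9.4×0.97×0.34 = 3.100 m³/s
Panel 3-4: Δb = 4.3 m, d̄ = (1.03+0.66)/2 = 0.845, v̄ = (0.36+0.24)/2 = 0.3 → q = 4.3×0.845×0.3 = 1.090 m³/s
Panel 4-5: Δb = 1.3 m, d̄ = (0.66+0.00)/2 = 0.33, v̄ = (0.24+0.00)/2 = 0.12 → q = 1.3×0.33×0.12 = 0.05148 m³/s
Q = Σ q = 4.759 m³/s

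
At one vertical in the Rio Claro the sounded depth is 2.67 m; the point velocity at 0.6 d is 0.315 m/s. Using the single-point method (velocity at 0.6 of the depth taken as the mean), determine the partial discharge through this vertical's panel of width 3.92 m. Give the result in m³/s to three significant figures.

3.30 m³/s

v̄ = v₀.₆ = 0.315 m/s
q = v̄ × d × w = 0.3150 × 2.67 × 3.92 = 3.297 m³/s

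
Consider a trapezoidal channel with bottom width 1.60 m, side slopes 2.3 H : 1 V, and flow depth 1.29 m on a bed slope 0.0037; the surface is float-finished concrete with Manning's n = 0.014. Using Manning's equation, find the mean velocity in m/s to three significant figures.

A = (b + z·y)·y = (1.60 + 2.3×1.29)×1.29 = 5.891 m²
P = b + 2y√(1+z²) = 1.60 + 2×1.29×√(1+2.3²) = 8.071 m
R = A/P = 5.891/8.071 = 0.7300 m
Q = (1/n)·A·R^(2/3)·S^(1/2) = (1/0.014) × 5.891 × 0.7300^(2/3) × 0.0037^(1/2) = 20.75 m³/s
V = Q/A = 20.75/5.891 = 3.522 m/s

3.52 m/s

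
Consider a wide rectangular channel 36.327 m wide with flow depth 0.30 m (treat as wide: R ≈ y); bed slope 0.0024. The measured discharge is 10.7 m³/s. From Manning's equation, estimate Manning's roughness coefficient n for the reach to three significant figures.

0.0224

A = b·y = 36.327 × 0.30 = 10.90 m²
Wide channel: R ≈ y = 0.30 m
n = (1/Q)·A·R^(2/3)·S^(1/2) = (1/10.7) × 10.90 × 0.4481 × 0.04899 = 0.02236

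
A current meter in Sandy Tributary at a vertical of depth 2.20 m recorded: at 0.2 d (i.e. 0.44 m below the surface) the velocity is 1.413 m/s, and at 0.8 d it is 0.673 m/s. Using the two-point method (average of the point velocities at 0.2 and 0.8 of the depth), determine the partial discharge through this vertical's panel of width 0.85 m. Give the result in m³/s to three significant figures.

1.95 m³/s

v̄ = (1.413 + 0.673) / 2 = 1.043 m/s
q = v̄ × d × w = 1.043 × 2.20 × 0.85 = 1.950 m³/s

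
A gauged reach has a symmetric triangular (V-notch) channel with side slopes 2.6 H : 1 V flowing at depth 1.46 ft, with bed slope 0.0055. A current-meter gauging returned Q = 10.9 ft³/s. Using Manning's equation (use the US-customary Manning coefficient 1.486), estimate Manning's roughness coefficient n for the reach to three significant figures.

0.0434

A = z·y² = 2.6×1.46² = 5.542 ft²
P = 2y√(1+z²) = 2×1.46×√(1+2.6²) = 8.134 ft
R = A/P = 5.542/8.134 = 0.6813 ft
n = (1.486/Q)·A·R^(2/3)·S^(1/2) = (1.486/10.9) × 5.542 × 0.7743 × 0.07416 = 0.04339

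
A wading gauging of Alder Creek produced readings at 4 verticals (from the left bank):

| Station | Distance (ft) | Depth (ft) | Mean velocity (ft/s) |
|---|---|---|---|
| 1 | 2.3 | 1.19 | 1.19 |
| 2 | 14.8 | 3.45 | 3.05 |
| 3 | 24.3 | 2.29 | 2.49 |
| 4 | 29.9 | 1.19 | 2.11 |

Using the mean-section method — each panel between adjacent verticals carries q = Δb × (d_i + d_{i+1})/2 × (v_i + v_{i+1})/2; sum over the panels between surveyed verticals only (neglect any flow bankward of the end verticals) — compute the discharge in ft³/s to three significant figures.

Panel 1-2: Δb = 12.5 ft, d̄ = (1.19+3.45)/2 = 2.32, v̄ = (1.19+3.05)/2 = 2.12 → q = 12.5×2.32×2.12 = 61.48 ft³/s
Panel 2-3: Δb = 9.5 ft, d̄ = (3.45+2.29)/2 = 2.87, v̄ = (3.05+2.49)/2 = 2.77 → q = 9.5×2.87×2.77 = 75.52 ft³/s
Panel 3-4: Δb = 5.6 ft, d̄ = (2.29+1.19)/2 = 1.74, v̄ = (2.49+2.11)/2 = 2.3 → q = 5.6×1.74×2.3 = 22.41 ft³/s
Q = Σ q = 159.4 ft³/s

159 ft³/s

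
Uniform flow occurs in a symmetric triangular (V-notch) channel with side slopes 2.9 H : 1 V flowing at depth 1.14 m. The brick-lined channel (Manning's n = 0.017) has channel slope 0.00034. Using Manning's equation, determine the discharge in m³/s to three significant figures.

2.71 m³/s

A = z·y² = 2.9×1.14² = 3.769 m²
P = 2y√(1+z²) = 2×1.14×√(1+2.9²) = 6.994 m
R = A/P = 3.769/6.994 = 0.5389 m
Q = (1/n)·A·R^(2/3)·S^(1/2) = (1/0.017) × 3.769 × 0.5389^(2/3) × 0.00034^(1/2) = 2.707 m³/s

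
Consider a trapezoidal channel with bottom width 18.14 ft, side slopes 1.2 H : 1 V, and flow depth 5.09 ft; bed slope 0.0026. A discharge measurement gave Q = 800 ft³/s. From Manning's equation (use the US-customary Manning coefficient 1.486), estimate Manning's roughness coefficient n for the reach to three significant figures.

0.0276

A = (b + z·y)·y = (18.14 + 1.2×5.09)×5.09 = 123.4 ft²
P = b + 2y√(1+z²) = 18.14 + 2×5.09×√(1+1.2²) = 34.04 ft
R = A/P = 123.4/34.04 = 3.626 ft
n = (1.486/Q)·A·R^(2/3)·S^(1/2) = (1.486/800) × 123.4 × 2.360 × 0.05099 = 0.02759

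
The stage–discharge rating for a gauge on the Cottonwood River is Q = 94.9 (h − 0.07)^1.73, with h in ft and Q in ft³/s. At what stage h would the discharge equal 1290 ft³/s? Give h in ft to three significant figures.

4.59 ft

h − h₀ = (Q/C)^(1/b) = (1290/94.9)^(1/1.73) = 4.520 ft
h = 0.07 + 4.520 = 4.590 ft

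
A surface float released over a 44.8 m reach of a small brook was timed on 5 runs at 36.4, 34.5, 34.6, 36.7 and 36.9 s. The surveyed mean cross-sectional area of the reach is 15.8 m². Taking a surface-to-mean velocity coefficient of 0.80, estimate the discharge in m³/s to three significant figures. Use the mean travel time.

15.8 m³/s

t̄ = (36.4 + 34.5 + 34.6 + 36.7 + 36.9) / 5 = 35.82 s
v_surface = L / t̄ = 44.8 / 35.82 = 1.251 m/s
v_mean = 0.80 × 1.251 = 1.001 m/s
Q = A × v_mean = 15.8 × 1.001 = 15.81 m³/s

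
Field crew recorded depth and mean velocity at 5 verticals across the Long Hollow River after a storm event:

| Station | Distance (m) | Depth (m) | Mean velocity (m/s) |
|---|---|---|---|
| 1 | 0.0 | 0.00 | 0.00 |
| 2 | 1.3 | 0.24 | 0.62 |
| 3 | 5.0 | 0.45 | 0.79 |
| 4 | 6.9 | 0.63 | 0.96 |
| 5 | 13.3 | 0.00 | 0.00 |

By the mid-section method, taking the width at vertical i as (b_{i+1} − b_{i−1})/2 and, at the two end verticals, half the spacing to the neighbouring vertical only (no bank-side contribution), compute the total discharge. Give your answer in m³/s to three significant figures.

w_2 = (5.0 − 0.0)/2 = 2.5 m; q_2 = 0.62 × 0.24 × 2.5 = 0.3720 m³/s
w_3 = (6.9 − 1.3)/2 = 2.8 m; q_3 = 0.79 × 0.45 × 2.8 = 0.9954 m³/s
w_4 = (13.3 − 5.0)/2 = 4.15 m; q_4 = 0.96 × 0.63 × 4.15 = 2.510 m³/s
Stations 1, 5 contribute zero (depth or velocity is 0).
Q = Σ qᵢ = 3.877 m³/s

3.88 m³/s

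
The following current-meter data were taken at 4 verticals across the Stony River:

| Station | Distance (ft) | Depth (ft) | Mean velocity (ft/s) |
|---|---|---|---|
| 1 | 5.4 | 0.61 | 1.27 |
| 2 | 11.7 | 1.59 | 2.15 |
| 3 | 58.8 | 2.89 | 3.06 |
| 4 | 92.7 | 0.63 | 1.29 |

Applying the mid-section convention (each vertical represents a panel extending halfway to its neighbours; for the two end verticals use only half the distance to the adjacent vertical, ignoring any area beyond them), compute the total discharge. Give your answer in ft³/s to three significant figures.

466 ft³/s

w_1 = (11.7 − 5.4)/2 = 3.15 ft; q_1 = 1.27 × 0.61 × 3.15 = 2.440 ft³/s
w_2 = (58.8 − 5.4)/2 = 26.7 ft; q_2 = 2.15 × 1.59 × 26.7 = 91.27 ft³/s
w_3 = (92.7 − 11.7)/2 = 40.5 ft; q_3 = 3.06 × 2.89 × 40.5 = 358.2 ft³/s
w_4 = (92.7 − 58.8)/2 = 16.95 ft; q_4 = 1.29 × 0.63 × 16.95 = 13.78 ft³/s
Q = Σ qᵢ = 465.6 ft³/s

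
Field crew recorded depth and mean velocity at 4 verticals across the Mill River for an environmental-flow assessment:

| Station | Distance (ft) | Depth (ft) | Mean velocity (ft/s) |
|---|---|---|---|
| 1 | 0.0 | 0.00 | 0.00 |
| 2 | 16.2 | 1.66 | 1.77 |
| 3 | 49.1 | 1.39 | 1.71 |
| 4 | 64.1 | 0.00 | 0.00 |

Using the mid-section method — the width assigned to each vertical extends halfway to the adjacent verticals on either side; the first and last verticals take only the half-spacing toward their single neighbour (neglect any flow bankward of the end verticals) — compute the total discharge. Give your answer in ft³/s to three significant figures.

w_2 = (49.1 − 0.0)/2 = 24.55 ft; q_2 = 1.77 × 1.66 × 24.55 = 72.13 ft³/s
w_3 = (64.1 − 16.2)/2 = 23.95 ft; q_3 = 1.71 × 1.39 × 23.95 = 56.93 ft³/s
Stations 1, 4 contribute zero (depth or velocity is 0).
Q = Σ qᵢ = 129.1 ft³/s

129 ft³/s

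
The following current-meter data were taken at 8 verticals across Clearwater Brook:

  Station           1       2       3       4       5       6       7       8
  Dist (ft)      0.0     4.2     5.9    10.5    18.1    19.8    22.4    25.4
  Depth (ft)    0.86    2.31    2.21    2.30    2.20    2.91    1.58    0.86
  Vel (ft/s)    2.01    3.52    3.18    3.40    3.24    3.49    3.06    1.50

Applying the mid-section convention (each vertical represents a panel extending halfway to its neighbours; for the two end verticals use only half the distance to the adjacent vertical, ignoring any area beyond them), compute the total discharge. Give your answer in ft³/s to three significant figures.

w_1 = (4.2 − 0.0)/2 = 2.1 ft; q_1 = 2.01 × 0.86 × 2.1 = 3.630 ft³/s
w_2 = (5.9 − 0.0)/2 = 2.95 ft; q_2 = 3.52 × 2.31 × 2.95 = 23.99 ft³/s
w_3 = (10.5 − 4.2)/2 = 3.15 ft; q_3 = 3.18 × 2.21 × 3.15 = 22.14 ft³/s
w_4 = (18.1 − 5.9)/2 = 6.1 ft; q_4 = 3.40 × 2.30 × 6.1 = 47.70 ft³/s
w_5 = (19.8 − 10.5)/2 = 4.65 ft; q_5 = 3.24 × 2.20 × 4.65 = 33.15 ft³/s
w_6 = (22.4 − 18.1)/2 = 2.15 ft; q_6 = 3.49 × 2.91 × 2.15 = 21.84 ft³/s
w_7 = (25.4 − 19.8)/2 = 2.8 ft; q_7 = 3.06 × 1.58 × 2.8 = 13.54 ft³/s
w_8 = (25.4 − 22.4)/2 = 1.5 ft; q_8 = 1.50 × 0.86 × 1.5 = 1.935 ft³/s
Q = Σ qᵢ = 167.9 ft³/s

168 ft³/s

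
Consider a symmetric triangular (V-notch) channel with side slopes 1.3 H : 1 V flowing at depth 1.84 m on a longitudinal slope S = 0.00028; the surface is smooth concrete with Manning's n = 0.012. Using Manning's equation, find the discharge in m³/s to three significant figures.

4.97 m³/s

A = z·y² = 1.3×1.84² = 4.401 m²
P = 2y√(1+z²) = 2×1.84×√(1+1.3²) = 6.036 m
R = A/P = 4.401/6.036 = 0.7292 m
Q = (1/n)·A·R^(2/3)·S^(1/2) = (1/0.012) × 4.401 × 0.7292^(2/3) × 0.00028^(1/2) = 4.972 m³/s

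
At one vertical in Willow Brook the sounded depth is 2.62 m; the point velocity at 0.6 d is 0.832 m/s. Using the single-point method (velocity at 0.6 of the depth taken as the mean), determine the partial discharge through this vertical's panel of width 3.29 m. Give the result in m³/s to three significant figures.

v̄ = v₀.₆ = 0.832 m/s
q = v̄ × d × w = 0.8320 × 2.62 × 3.29 = 7.172 m³/s

7.17 m³/s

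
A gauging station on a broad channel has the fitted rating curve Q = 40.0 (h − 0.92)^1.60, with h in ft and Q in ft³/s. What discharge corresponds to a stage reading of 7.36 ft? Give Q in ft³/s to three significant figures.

788 ft³/s

Q = 40.0 × (7.36 − 0.92)^1.60 = 40.0 × 6.44^1.60 = 787.5 ft³/s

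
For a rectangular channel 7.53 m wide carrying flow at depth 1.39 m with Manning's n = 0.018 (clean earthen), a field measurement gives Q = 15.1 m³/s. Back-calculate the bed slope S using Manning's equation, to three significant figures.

A = b·y = 7.53 × 1.39 = 10.47 m²
P = b + 2y = 7.53 + 2×1.39 = 10.31 m
R = A/P = 10.47/10.31 = 1.015 m
S = (Q·n / (1·A·R^(2/3)))² = (15.1×0.018 / (1×10.47×1.010))² = 0.0006609

0.000661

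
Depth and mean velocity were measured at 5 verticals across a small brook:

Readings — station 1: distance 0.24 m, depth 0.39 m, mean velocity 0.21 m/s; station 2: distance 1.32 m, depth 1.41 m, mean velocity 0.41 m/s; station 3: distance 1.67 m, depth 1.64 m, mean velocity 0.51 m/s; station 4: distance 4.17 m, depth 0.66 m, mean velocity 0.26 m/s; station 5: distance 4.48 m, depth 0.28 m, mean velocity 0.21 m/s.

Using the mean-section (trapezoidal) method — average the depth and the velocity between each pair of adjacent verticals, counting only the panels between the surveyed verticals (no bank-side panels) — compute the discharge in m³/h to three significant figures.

6080 m³/h

Panel 1-2: Δb = 1.08 m, d̄ = (0.39+1.41)/2 = 0.9, v̄ = (0.21+0.41)/2 = 0.31 → q = 1.08×0.9×0.31 = 0.3013 m³/s
Panel 2-3: Δb = 0.35 m, d̄ = (1.41+1.64)/2 = 1.525, v̄ = (0.41+0.51)/2 = 0.46 → q = 0.35×1.525×0.46 = 0.2455 m³/s
Panel 3-4: Δb = 2.5 m, d̄ = (1.64+0.66)/2 = 1.15, v̄ = (0.51+0.26)/2 = 0.385 → q = 2.5×1.15×0.385 = 1.107 m³/s
Panel 4-5: Δb = 0.31 m, d̄ = (0.66+0.28)/2 = 0.47, v̄ = (0.26+0.21)/2 = 0.235 → q = 0.31×0.47×0.235 = 0.03424 m³/s
Q = Σ q = 1.688 m³/s
= 1.688 × 3600 = 6077 m³/h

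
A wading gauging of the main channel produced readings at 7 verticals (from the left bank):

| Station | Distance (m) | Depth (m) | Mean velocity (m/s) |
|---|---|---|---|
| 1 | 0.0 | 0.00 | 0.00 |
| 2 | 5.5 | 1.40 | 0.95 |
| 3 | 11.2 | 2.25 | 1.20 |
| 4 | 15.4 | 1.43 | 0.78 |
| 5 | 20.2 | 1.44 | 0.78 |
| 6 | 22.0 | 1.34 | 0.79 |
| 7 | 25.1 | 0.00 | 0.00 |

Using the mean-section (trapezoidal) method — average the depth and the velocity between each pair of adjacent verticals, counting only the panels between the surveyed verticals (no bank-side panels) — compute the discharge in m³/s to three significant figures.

Panel 1-2: Δb = 5.5 m, d̄ = (0.00+1.40)/2 = 0.7, v̄ = (0.00+0.95)/2 = 0.475 → q = 5.5×0.7×0.475 = 1.829 m³/s
Panel 2-3: Δb = 5.7 m, d̄ = (1.40+2.25)/2 = 1.825, v̄ = (0.95+1.20)/2 = 1.075 → q = 5.7×1.825×1.075 = 11.18 m³/s
Panel 3-4: Δb = 4.2 m, d̄ = (2.25+1.43)/2 = 1.84, v̄ = (1.20+0.78)/2 = 0.99 → q = 4.2×1.84×0.99 = 7.651 m³/s
Panel 4-5: Δb = 4.8 m, d̄ = (1.43+1.44)/2 = 1.435, v̄ = (0.78+0.78)/2 = 0.78 → q = 4.8×1.435×0.78 = 5.373 m³/s
Panel 5-6: Δb = 1.8 m, d̄ = (1.44+1.34)/2 = 1.39, v̄ = (0.78+0.79)/2 = 0.785 → q = 1.8×1.39×0.785 = 1.964 m³/s
Panel 6-7: Δb = 3.1 m, d̄ = (1.34+0.00)/2 = 0.67, v̄ = (0.79+0.00)/2 = 0.395 → q = 3.1×0.67×0.395 = 0.8204 m³/s
Q = Σ q = 28.82 m³/s

28.8 m³/s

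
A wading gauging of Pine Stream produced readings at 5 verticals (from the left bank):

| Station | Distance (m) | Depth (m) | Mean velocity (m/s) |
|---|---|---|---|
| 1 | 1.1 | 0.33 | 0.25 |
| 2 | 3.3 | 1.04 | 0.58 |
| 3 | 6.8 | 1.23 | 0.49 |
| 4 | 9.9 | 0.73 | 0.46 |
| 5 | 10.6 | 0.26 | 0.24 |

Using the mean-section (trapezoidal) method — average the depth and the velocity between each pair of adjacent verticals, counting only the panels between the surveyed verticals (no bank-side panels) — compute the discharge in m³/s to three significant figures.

Panel 1-2: Δb = 2.2 m, d̄ = (0.33+1.04)/2 = 0.685, v̄ = (0.25+0.58)/2 = 0.415 → q = 2.2×0.685×0.415 = 0.6254 m³/s
Panel 2-3: Δb = 3.5 m, d̄ = (1.04+1.23)/2 = 1.135, v̄ = (0.58+0.49)/2 = 0.535 → q = 3.5×1.135×0.535 = 2.125 m³/s
Panel 3-4: Δb = 3.1 m, d̄ = (1.23+0.73)/2 = 0.98, v̄ = (0.49+0.46)/2 = 0.475 → q = 3.1×0.98×0.475 = 1.443 m³/s
Panel 4-5: Δb = 0.7 m, d̄ = (0.73+0.26)/2 = 0.495, v̄ = (0.46+0.24)/2 = 0.35 → q = 0.7×0.495×0.35 = 0.1213 m³/s
Q = Σ q = 4.315 m³/s

4.32 m³/s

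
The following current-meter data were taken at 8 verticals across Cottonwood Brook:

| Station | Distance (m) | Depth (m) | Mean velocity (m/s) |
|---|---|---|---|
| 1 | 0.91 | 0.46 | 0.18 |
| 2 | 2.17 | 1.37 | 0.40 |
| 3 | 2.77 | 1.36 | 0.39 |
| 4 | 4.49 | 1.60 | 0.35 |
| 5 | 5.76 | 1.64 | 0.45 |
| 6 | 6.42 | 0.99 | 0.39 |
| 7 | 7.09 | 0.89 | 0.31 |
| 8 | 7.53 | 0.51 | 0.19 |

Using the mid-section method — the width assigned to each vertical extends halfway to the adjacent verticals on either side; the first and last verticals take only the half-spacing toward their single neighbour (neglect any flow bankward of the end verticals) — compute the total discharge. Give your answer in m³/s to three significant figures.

3.16 m³/s

w_1 = (2.17 − 0.91)/2 = 0.63 m; q_1 = 0.18 × 0.46 × 0.63 = 0.05216 m³/s
w_2 = (2.77 − 0.91)/2 = 0.93 m; q_2 = 0.40 × 1.37 × 0.93 = 0.5096 m³/s
w_3 = (4.49 − 2.17)/2 = 1.16 m; q_3 = 0.39 × 1.36 × 1.16 = 0.6153 m³/s
w_4 = (5.76 − 2.77)/2 = 1.495 m; q_4 = 0.35 × 1.60 × 1.495 = 0.8372 m³/s
w_5 = (6.42 − 4.49)/2 = 0.965 m; q_5 = 0.45 × 1.64 × 0.965 = 0.7122 m³/s
w_6 = (7.09 − 5.76)/2 = 0.665 m; q_6 = 0.39 × 0.99 × 0.665 = 0.2568 m³/s
w_7 = (7.53 − 6.42)/2 = 0.555 m; q_7 = 0.31 × 0.89 × 0.555 = 0.1531 m³/s
w_8 = (7.53 − 7.09)/2 = 0.22 m; q_8 = 0.19 × 0.51 × 0.22 = 0.02132 m³/s
Q = Σ qᵢ = 3.158 m³/s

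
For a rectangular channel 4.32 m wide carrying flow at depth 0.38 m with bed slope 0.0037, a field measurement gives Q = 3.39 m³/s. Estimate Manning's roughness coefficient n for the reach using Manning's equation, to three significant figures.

0.0139

A = b·y = 4.32 × 0.38 = 1.642 m²
P = b + 2y = 4.32 + 2×0.38 = 5.080 m
R = A/P = 1.642/5.080 = 0.3231 m
n = (1/Q)·A·R^(2/3)·S^(1/2) = (1/3.39) × 1.642 × 0.4709 × 0.06083 = 0.01387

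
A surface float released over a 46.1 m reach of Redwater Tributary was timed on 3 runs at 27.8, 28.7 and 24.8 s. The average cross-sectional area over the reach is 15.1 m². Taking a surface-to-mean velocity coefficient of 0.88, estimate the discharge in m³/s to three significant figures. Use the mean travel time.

t̄ = (27.8 + 28.7 + 24.8) / 3 = 27.1 s
v_surface = L / t̄ = 46.1 / 27.1 = 1.701 m/s
v_mean = 0.88 × 1.701 = 1.497 m/s
Q = A × v_mean = 15.1 × 1.497 = 22.60 m³/s

22.6 m³/s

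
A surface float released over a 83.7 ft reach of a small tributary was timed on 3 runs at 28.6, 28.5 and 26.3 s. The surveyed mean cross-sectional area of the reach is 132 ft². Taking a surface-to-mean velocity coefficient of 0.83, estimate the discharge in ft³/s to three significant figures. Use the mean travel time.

330 ft³/s

t̄ = (28.6 + 28.5 + 26.3) / 3 = 27.8 s
v_surface = L / t̄ = 83.7 / 27.8 = 3.011 ft/s
v_mean = 0.83 × 3.011 = 2.499 ft/s
Q = A × v_mean = 132 × 2.499 = 329.9 ft³/s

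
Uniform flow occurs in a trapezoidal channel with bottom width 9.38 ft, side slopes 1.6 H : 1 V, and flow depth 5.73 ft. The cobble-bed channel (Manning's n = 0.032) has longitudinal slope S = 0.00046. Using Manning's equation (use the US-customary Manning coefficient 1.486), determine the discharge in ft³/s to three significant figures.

241 ft³/s

A = (b + z·y)·y = (9.38 + 1.6×5.73)×5.73 = 106.3 ft²
P = b + 2y√(1+z²) = 9.38 + 2×5.73×√(1+1.6²) = 31.00 ft
R = A/P = 106.3/31.00 = 3.428 ft
Q = (1.486/n)·A·R^(2/3)·S^(1/2) = (1.486/0.032) × 106.3 × 3.428^(2/3) × 0.00046^(1/2) = 240.7 ft³/s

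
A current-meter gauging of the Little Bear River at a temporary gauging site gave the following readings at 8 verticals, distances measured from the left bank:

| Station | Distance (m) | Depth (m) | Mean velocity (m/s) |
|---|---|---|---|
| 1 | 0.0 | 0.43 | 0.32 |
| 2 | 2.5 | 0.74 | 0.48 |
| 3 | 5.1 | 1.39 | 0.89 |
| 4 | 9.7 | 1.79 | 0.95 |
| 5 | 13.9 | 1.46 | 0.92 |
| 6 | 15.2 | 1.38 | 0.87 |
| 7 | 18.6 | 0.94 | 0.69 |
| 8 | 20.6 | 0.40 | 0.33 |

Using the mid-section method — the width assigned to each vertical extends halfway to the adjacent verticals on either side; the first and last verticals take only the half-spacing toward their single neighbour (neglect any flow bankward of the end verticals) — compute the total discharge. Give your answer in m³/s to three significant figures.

21.4 m³/s

w_1 = (2.5 − 0.0)/2 = 1.25 m; q_1 = 0.32 × 0.43 × 1.25 = 0.1720 m³/s
w_2 = (5.1 − 0.0)/2 = 2.55 m; q_2 = 0.48 × 0.74 × 2.55 = 0.9058 m³/s
w_3 = (9.7 − 2.5)/2 = 3.6 m; q_3 = 0.89 × 1.39 × 3.6 = 4.454 m³/s
w_4 = (13.9 − 5.1)/2 = 4.4 m; q_4 = 0.95 × 1.79 × 4.4 = 7.482 m³/s
w_5 = (15.2 − 9.7)/2 = 2.75 m; q_5 = 0.92 × 1.46 × 2.75 = 3.694 m³/s
w_6 = (18.6 − 13.9)/2 = 2.35 m; q_6 = 0.87 × 1.38 × 2.35 = 2.821 m³/s
w_7 = (20.6 − 15.2)/2 = 2.7 m; q_7 = 0.69 × 0.94 × 2.7 = 1.751 m³/s
w_8 = (20.6 − 18.6)/2 = 1 m; q_8 = 0.33 × 0.40 × 1 = 0.1320 m³/s
Q = Σ qᵢ = 21.41 m³/s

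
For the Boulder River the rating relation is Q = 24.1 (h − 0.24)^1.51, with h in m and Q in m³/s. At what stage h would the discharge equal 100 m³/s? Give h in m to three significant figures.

2.81 m

h − h₀ = (Q/C)^(1/b) = (100/24.1)^(1/1.51) = 2.566 m
h = 0.24 + 2.566 = 2.806 m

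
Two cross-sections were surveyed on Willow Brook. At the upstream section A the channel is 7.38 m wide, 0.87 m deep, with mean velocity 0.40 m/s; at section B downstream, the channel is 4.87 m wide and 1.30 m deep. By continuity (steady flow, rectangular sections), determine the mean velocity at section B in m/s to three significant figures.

Q = A₁V₁ = (7.38×0.87) × 0.40 = 2.568 m³/s
A₂ = 4.87 × 1.30 = 6.331 m²
V₂ = Q/A₂ = 2.568/6.331 = 0.4057 m/s

0.406 m/s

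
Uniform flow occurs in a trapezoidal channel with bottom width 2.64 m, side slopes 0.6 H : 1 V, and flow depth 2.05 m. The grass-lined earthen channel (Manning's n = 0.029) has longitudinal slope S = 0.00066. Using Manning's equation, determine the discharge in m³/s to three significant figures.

A = (b + z·y)·y = (2.64 + 0.6×2.05)×2.05 = 7.934 m²
P = b + 2y√(1+z²) = 2.64 + 2×2.05×√(1+0.6²) = 7.421 m
R = A/P = 7.934/7.421 = 1.069 m
Q = (1/n)·A·R^(2/3)·S^(1/2) = (1/0.029) × 7.934 × 1.069^(2/3) × 0.00066^(1/2) = 7.348 m³/s

7.35 m³/s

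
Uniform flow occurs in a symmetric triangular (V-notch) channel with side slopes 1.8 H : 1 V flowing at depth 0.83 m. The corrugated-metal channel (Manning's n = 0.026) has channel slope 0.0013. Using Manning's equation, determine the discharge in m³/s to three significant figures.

A = z·y² = 1.8×0.83² = 1.240 m²
P = 2y√(1+z²) = 2×0.83×√(1+1.8²) = 3.418 m
R = A/P = 1.240/3.418 = 0.3628 m
Q = (1/n)·A·R^(2/3)·S^(1/2) = (1/0.026) × 1.240 × 0.3628^(2/3) × 0.0013^(1/2) = 0.8747 m³/s

0.875 m³/s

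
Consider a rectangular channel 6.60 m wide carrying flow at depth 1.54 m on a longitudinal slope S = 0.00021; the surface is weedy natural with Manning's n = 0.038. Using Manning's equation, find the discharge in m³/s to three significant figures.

A = b·y = 6.60 × 1.54 = 10.16 m²
P = b + 2y = 6.60 + 2×1.54 = 9.680 m
R = A/P = 10.16/9.680 = 1.050 m
Q = (1/n)·A·R^(2/3)·S^(1/2) = (1/0.038) × 10.16 × 1.050^(2/3) × 0.00021^(1/2) = 4.004 m³/s

4.00 m³/s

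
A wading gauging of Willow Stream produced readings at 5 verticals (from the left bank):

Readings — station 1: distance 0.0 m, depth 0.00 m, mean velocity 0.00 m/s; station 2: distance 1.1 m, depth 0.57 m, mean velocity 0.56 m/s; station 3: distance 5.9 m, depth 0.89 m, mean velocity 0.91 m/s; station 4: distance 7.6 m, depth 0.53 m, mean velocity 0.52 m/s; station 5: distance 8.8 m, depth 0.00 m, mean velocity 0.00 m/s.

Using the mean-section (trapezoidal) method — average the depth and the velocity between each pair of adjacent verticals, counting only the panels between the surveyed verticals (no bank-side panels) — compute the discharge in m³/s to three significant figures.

3.61 m³/s

Panel 1-2: Δb = 1.1 m, d̄ = (0.00+0.57)/2 = 0.285, v̄ = (0.00+0.56)/2 = 0.28 → q = 1.1×0.285×0.28 = 0.08778 m³/s
Panel 2-3: Δb = 4.8 m, d̄ = (0.57+0.89)/2 = 0.73, v̄ = (0.56+0.91)/2 = 0.735 → q = 4.8×0.73×0.735 = 2.575 m³/s
Panel 3-4: Δb = 1.7 m, d̄ = (0.89+0.53)/2 = 0.71, v̄ = (0.91+0.52)/2 = 0.715 → q = 1.7×0.71×0.715 = 0.8630 m³/s
Panel 4-5: Δb = 1.2 m, d̄ = (0.53+0.00)/2 = 0.265, v̄ = (0.52+0.00)/2 = 0.26 → q = 1.2×0.265×0.26 = 0.08268 m³/s
Q = Σ q = 3.609 m³/s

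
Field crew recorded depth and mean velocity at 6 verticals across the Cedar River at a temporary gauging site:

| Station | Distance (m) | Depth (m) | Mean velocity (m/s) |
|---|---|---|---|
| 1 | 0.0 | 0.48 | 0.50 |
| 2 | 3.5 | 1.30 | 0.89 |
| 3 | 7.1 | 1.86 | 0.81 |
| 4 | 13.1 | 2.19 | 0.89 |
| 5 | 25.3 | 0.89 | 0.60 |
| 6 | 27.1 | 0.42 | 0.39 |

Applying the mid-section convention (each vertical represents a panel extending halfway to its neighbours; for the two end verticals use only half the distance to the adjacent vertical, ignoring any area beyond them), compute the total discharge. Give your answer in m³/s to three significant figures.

33.4 m³/s

w_1 = (3.5 − 0.0)/2 = 1.75 m; q_1 = 0.50 × 0.48 × 1.75 = 0.4200 m³/s
w_2 = (7.1 − 0.0)/2 = 3.55 m; q_2 = 0.89 × 1.30 × 3.55 = 4.107 m³/s
w_3 = (13.1 − 3.5)/2 = 4.8 m; q_3 = 0.81 × 1.86 × 4.8 = 7.232 m³/s
w_4 = (25.3 − 7.1)/2 = 9.1 m; q_4 = 0.89 × 2.19 × 9.1 = 17.74 m³/s
w_5 = (27.1 − 13.1)/2 = 7 m; q_5 = 0.60 × 0.89 × 7 = 3.738 m³/s
w_6 = (27.1 − 25.3)/2 = 0.9 m; q_6 = 0.39 × 0.42 × 0.9 = 0.1474 m³/s
Q = Σ qᵢ = 33.38 m³/s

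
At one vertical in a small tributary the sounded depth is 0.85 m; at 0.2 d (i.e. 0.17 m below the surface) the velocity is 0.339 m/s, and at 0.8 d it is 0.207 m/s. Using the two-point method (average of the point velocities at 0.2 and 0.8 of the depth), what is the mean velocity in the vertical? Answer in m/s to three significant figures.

v̄ = (0.339 + 0.207) / 2 = 0.2730 m/s

0.273 m/s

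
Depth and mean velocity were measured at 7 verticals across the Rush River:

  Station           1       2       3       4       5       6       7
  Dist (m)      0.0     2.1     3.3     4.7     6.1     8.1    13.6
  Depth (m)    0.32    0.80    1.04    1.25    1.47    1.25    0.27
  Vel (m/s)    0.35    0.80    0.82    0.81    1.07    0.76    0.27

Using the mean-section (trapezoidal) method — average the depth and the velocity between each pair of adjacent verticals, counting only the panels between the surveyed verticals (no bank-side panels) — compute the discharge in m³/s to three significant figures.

9.31 m³/s

Panel 1-2: Δb = 2.1 m, d̄ = (0.32+0.80)/2 = 0.56, v̄ = (0.35+0.80)/2 = 0.575 → q = 2.1×0.56×0.575 = 0.6762 m³/s
Panel 2-3: Δb = 1.2 m, d̄ = (0.80+1.04)/2 = 0.92, v̄ = (0.80+0.82)/2 = 0.81 → q = 1.2×0.92×0.81 = 0.8942 m³/s
Panel 3-4: Δb = 1.4 m, d̄ = (1.04+1.25)/2 = 1.145, v̄ = (0.82+0.81)/2 = 0.815 → q = 1.4×1.145×0.815 = 1.306 m³/s
Panel 4-5: Δb = 1.4 m, d̄ = (1.25+1.47)/2 = 1.36, v̄ = (0.81+1.07)/2 = 0.94 → q = 1.4×1.36×0.94 = 1.790 m³/s
Panel 5-6: Δb = 2 m, d̄ = (1.47+1.25)/2 = 1.36, v̄ = (1.07+0.76)/2 = 0.915 → q = 2×1.36×0.915 = 2.489 m³/s
Panel 6-7: Δb = 5.5 m, d̄ = (1.25+0.27)/2 = 0.76, v̄ = (0.76+0.27)/2 = 0.515 → q = 5.5×0.76×0.515 = 2.153 m³/s
Q = Σ q = 9.308 m³/s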